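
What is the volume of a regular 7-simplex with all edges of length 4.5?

For a regular n-simplex with edge a, V = (a^n / n!)·√((n+1)/2^n). With a=4.5, n=7: V ≈ 1.85352.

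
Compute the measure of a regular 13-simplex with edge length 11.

V = (11^13 / 13!) · √((13+1) / 2^13) ≈ 229.189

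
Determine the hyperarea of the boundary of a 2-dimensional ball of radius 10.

|∂B_2(10)| = 2πr = 2π·10 ≈ 62.8319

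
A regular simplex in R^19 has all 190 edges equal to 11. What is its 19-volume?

V_19 = √(20) · 11^19 / (19! · 2^(19/2)) ≈ 3.10525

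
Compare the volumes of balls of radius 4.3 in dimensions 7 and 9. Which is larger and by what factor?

V_7(4.3) ≈ 128428, V_9(4.3) ≈ 1.65781e+06. The 9-ball is larger by a factor of 12.91.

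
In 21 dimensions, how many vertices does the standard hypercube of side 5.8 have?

The 21-cube has 2^21 = 2097152 vertices.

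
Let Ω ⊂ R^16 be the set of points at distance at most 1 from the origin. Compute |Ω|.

Volume = π^{16/2}·(1)^16/Γ(9) = π^8/40320 ≈ 0.235331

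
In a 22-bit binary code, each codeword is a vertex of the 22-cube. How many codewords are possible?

An n-cube has 2^n vertices; for n = 22 that is 2^22 = 4194304.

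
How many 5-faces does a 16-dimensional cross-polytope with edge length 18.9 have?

Each 5-face is the convex hull of 6 vertices, one chosen as ±e_i from each of 6 distinct axes: 2^6·C(16,6) = 512512.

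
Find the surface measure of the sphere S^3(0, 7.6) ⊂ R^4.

|∂B_4(7.6)| ≈ 8665.04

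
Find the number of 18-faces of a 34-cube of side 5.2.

Choose 18 of 34 axes to span the face (C(34,18) = 2203961430 ways), then fix each of the remaining 16 coordinates at one of its two extreme values (2^16 = 65536 ways): 2203961430·65536 = 144438816276480.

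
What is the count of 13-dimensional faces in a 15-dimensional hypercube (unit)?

An n-cube has C(n,k)·2^(n-k) k-faces. Here C(15,13)·2^2 = 105·4 = 420.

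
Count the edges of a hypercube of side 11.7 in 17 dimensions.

Each of the 2^17 = 131072 vertices has degree 17; total edges = 17·2^17/2 = 1114112.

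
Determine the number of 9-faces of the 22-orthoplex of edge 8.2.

f_9(22-orthoplex) = 2^10 · (22 choose 10) = 662165504.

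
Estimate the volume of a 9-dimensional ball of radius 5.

The n-ball volume is π^(n/2)·r^n/Γ(n/2+1). With n=9, r=5: V = 12500000·π^4/189 ≈ 6.4424e+06.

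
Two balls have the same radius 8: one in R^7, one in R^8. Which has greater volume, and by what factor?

V_7(8) ≈ 9.90855e+06, V_8(8) ≈ 6.80939e+07. The 8-ball is larger by a factor of 6.872.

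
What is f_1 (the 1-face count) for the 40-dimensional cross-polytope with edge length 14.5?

An n-cross-polytope has 2^(k+1)·C(n,k+1) k-faces. Here 2^2·C(40,2) = 4·780 = 3120.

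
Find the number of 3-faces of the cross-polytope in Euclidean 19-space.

Number of 3-faces = 2^(3+1) · C(19,3+1) = 16 · 3876 = 62016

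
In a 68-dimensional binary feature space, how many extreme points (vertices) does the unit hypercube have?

Number of vertices = 2^68 = 295147905179352825856.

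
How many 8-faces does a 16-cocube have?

f_8(16-orthoplex) = 2^9 · (16 choose 9) = 5857280.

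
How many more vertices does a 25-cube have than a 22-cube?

The 25-cube has 2^25 = 33554432 vertices. The 22-cube has 2^22 = 4194304 vertices. Difference: 33554432 - 4194304 = 29360128.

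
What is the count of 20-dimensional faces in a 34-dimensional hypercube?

An n-cube has C(n,k)·2^(n-k) k-faces. Here C(34,20)·2^14 = 1391975640·16384 = 22806128885760.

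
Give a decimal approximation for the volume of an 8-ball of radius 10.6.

The n-ball volume is π^(n/2)·r^n/Γ(n/2+1). With n=8, r=10.6: V ≈ 6.46897e+08.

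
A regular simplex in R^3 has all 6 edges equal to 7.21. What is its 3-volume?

Volume = (√2/12) · 7.21³ = 44.1712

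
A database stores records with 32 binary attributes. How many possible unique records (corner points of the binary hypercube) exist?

Each vertex is a binary string of length 32, so there are 2^32 = 4294967296.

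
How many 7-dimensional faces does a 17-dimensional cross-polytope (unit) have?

An n-cross-polytope has 2^(k+1)·C(n,k+1) k-faces. Here 2^8·C(17,8) = 256·24310 = 6223360.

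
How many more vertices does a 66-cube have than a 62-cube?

The 66-cube has 2^66 = 73786976294838206464 vertices. The 62-cube has 2^62 = 4611686018427387904 vertices. Difference: 73786976294838206464 - 4611686018427387904 = 69175290276410818560.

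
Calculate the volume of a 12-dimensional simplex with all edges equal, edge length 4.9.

For a regular n-simplex with edge a, V = (a^n / n!)·√((n+1)/2^n). With a=4.9, n=12: V ≈ 0.0225324.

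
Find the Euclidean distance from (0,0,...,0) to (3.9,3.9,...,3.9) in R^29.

The space diagonal of an n-cube of side s is s√n. Here 3.9·√29 ≈ 21.0021.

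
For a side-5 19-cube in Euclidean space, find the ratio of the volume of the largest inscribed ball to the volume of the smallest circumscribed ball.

Volume scales as r^n, and r_in/r_out = 1/√19, giving (1/√19)^19 ≈ 7.10953e-13.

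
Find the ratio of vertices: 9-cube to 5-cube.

The 9-cube has 2^9 = 512 vertices. The 5-cube has 2^5 = 32 vertices. Ratio: 512/32 = 16.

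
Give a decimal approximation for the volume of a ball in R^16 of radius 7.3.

Volume = π^{16/2}·(7.3)^16/Γ(9) ≈ 1.53054e+13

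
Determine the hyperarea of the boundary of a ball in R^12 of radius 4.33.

S_12(4.33) = 2·π^(12/2)·(4.33)^11 / Γ(12/2) ≈ 1.60737e+08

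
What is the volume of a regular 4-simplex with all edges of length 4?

V_4 = √(5) · 4^4 / (4! · 2^(4/2)) ≈ 5.96285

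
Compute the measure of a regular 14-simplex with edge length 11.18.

Volume = 11.18^14 · √(15/2^14) / 14! ≈ 165.429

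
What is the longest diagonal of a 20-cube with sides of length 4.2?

Diagonal = √20 · 4.2 ≈ 18.783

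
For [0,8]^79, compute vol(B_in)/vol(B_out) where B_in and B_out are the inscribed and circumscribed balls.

V_in / V_out = (r_in/r_out)^79 = (1/√79)^79 = 79^(-79/2) ≈ 1.10594e-75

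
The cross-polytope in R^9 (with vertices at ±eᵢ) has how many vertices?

Number of vertices = 2n = 18.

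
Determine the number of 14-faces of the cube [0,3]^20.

An n-cube has C(n,k)·2^(n-k) k-faces. Here C(20,14)·2^6 = 38760·64 = 2480640.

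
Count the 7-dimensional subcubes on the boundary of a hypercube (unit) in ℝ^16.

Choose 7 of 16 axes to span the face (C(16,7) = 11440 ways), then fix each of the remaining 9 coordinates at one of its two extreme values (2^9 = 512 ways): 11440·512 = 5857280.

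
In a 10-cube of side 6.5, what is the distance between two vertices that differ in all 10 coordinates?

||(6.5,6.5,...,6.5)|| = √(10)·6.5 ≈ 20.5548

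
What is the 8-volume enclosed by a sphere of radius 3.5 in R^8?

Volume = π^{8/2}·(3.5)^8/Γ(5) = 5764801·π^4/6144 ≈ 91397.1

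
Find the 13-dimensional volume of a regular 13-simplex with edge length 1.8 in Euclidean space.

V = (1.8^13 / 13!) · √((13+1) / 2^13) ≈ 1.38239e-08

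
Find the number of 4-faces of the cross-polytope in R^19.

An n-cross-polytope has 2^(k+1)·C(n,k+1) k-faces. Here 2^5·C(19,5) = 32·11628 = 372096.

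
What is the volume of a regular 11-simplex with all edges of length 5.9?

Volume = 5.9^11 · √(12/2^11) / 11! ≈ 0.578285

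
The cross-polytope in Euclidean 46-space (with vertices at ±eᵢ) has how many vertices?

Number of vertices = 2n = 92.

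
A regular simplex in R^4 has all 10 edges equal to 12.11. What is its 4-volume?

Volume = 12.11^4 · √(5/2^4) / 4! ≈ 500.945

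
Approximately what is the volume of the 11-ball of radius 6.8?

Volume = π^{11/2}·(6.8)^11/Γ(13/2) ≈ 2.70834e+09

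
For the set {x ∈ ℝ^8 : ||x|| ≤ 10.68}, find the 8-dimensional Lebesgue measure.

The n-ball volume is π^(n/2)·r^n/Γ(n/2+1). With n=8, r=10.68: V ≈ 6.87002e+08.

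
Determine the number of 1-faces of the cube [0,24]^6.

Number of 1-faces = C(6,1) · 2^(6-1) = 6 · 32 = 192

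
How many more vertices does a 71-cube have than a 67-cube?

The 71-cube has 2^71 = 2361183241434822606848 vertices. The 67-cube has 2^67 = 147573952589676412928 vertices. Difference: 2361183241434822606848 - 147573952589676412928 = 2213609288845146193920.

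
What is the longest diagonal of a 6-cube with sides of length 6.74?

||(6.74,6.74,...,6.74)|| = √(6)·6.74 ≈ 16.5096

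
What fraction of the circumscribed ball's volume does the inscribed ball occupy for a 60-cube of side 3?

V_in / V_out = (r_in/r_out)^60 = (1/√60)^60 = 60^(-60/2) ≈ 4.52337e-54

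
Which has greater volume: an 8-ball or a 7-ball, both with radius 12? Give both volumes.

V_8(12) ≈ 1.74517e+09. V_7(12) ≈ 1.69297e+08. The 8-ball is larger.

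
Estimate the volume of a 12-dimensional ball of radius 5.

V = 48828125·π^6/144 ≈ 3.25992e+08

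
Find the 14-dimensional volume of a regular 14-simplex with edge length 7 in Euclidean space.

Volume = 7^14 · √(15/2^14) / 14! ≈ 0.235396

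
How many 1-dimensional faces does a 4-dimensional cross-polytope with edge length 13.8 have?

Each 1-face is the convex hull of 2 vertices, one chosen as ±e_i from each of 2 distinct axes: 2^2·C(4,2) = 24.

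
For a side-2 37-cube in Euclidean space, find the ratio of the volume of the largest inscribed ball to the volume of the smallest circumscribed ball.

The radii are 2/2 and 2√37/2, so the volume ratio is (1/√37)^37 = 37^{-37/2} ≈ 9.73348e-30.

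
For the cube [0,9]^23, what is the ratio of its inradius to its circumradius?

r_in / r_out = (9/2) / (9√23/2) = 1/√23 ≈ 0.208514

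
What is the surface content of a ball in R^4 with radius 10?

The surface area of an n-ball is 2π^(n/2) r^(n-1) / Γ(n/2). For n=4, r=10: 2000·π^2 ≈ 19739.2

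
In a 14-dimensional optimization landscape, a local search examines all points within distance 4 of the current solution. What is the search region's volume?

V_14(4) = π^(14/2) · (4)^14 / Γ(14/2 + 1) = 16777216·π^7/315 ≈ 1.60864e+08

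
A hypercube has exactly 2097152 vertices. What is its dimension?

Since 2^n = 2097152, we have n = 21.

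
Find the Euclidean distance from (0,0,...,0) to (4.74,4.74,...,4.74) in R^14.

d = √(4.74² + 4.74² + ... + 4.74²) [14 terms] = √(14·4.74²) = 4.74√14 ≈ 17.7355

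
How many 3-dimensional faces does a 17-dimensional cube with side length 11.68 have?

Number of 3-faces = C(17,3) · 2^(17-3) = 680 · 16384 = 11141120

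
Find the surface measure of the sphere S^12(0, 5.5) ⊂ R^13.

S_13(5.5) = 2·π^(13/2)·(5.5)^12 / Γ(13/2) = 285311670611·π^6/30240 ≈ 9.07062e+09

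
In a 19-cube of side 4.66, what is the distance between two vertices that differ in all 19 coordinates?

d = √(4.66² + 4.66² + ... + 4.66²) [19 terms] = √(19·4.66²) = 4.66√19 ≈ 20.3125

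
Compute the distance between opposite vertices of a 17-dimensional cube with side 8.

d = √(8² + 8² + ... + 8²) [17 terms] = √(17·8²) = 8√17 ≈ 32.9848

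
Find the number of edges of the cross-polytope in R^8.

f_1(8-orthoplex) = 2^2 · (8 choose 2) = 112.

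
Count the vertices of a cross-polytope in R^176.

The 176-dimensional cross-polytope has 2n = 2·176 = 352 vertices.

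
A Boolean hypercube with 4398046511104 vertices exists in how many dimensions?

2^n = 4398046511104 ⇒ n = log_2(4398046511104) = 42.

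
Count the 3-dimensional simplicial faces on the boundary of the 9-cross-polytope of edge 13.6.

f_3(9-orthoplex) = 2^4 · (9 choose 4) = 2016.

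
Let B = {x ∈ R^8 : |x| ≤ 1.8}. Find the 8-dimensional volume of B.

Volume = π^{8/2}·(1.8)^8/Γ(5) ≈ 447.268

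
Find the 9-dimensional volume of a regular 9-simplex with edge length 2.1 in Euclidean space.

For a regular n-simplex with edge a, V = (a^n / n!)·√((n+1)/2^n). With a=2.1, n=9: V ≈ 0.000305897.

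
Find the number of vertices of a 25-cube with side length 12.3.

Number of vertices = 2^25 = 33554432.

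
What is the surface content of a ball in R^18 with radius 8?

S = n·V_n(r)/r = 18·V_18(8)/8 (volume-to-surface relation), giving 35184372088832·π^9/315 ≈ 3.32957e+15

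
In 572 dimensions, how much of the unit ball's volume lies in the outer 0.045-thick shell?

V(inner)/V(outer) = ((1-0.045)/1)^572 ≈ 3.647e-12, so the shell fraction is 1 - 3.647e-12.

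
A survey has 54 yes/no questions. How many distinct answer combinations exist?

An n-cube has 2^n vertices; for n = 54 that is 2^54 = 18014398509481984.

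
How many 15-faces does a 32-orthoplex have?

Each 15-face is the convex hull of 16 vertices, one chosen as ±e_i from each of 16 distinct axes: 2^16·C(32,16) = 39392404439040.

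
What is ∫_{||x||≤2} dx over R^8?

Volume = π^{8/2}·(2)^8/Γ(5) = 32·π^4/3 ≈ 1039.03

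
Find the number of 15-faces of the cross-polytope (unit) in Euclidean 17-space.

Each 15-face is the convex hull of 16 vertices, one chosen as ±e_i from each of 16 distinct axes: 2^16·C(17,16) = 1114112.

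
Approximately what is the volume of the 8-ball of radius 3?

The n-ball volume is π^(n/2)·r^n/Γ(n/2+1). With n=8, r=3: V = 2187·π^4/8 ≈ 26629.2.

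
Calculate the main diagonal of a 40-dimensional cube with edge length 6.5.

The space diagonal of an n-cube of side s is s√n. Here 6.5·√40 ≈ 41.1096.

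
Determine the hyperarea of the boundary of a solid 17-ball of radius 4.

The surface area of an n-ball is 2π^(n/2) r^(n-1) / Γ(n/2). For n=17, r=4: 2199023255552·π^8/2027025 ≈ 1.02937e+10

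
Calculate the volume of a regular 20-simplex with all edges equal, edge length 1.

V = (1^20 / 20!) · √((20+1) / 2^20) ≈ 1.83944e-21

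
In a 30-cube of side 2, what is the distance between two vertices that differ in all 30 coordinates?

||(2,2,...,2)|| = √(30)·2 ≈ 10.9545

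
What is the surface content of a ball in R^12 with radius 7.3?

S_12(7.3) = 2·π^(12/2)·(7.3)^11 / Γ(12/2) ≈ 5.02689e+10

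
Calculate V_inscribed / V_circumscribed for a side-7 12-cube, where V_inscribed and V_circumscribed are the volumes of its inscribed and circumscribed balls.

Volume scales as r^n, and r_in/r_out = 1/√12, giving (1/√12)^12 ≈ 3.34898e-07.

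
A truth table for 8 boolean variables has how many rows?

An n-cube has 2^n vertices; for n = 8 that is 2^8 = 256.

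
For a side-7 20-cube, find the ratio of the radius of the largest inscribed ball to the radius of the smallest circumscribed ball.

r_in = 7/2 (half the side); r_out = 7√20/2 (half the diagonal). Ratio = 1/√20 ≈ 0.223607.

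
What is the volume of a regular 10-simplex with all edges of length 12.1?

Volume = 12.1^10 · √(11/2^10) / 10! ≈ 1921.49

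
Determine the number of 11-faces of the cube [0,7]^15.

Number of 11-faces = C(15,11) · 2^(15-11) = 1365 · 16 = 21840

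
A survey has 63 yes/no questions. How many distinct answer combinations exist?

Number of vertices = 2^63 = 9223372036854775808.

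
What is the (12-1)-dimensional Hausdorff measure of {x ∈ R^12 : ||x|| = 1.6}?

|∂B_12(1.6)| ≈ 2818.82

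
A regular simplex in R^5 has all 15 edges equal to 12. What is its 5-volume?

V = (12^5 / 5!) · √((5+1) / 2^5) ≈ 897.895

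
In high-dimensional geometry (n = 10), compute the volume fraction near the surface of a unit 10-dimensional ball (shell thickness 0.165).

1 - (1-0.165)^10 ≈ 0.835235 ≈ 83.52%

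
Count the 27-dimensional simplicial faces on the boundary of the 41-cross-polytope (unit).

An n-cross-polytope has 2^(k+1)·C(n,k+1) k-faces. Here 2^28·C(41,28) = 268435456·17620076360 = 4729853232451420160.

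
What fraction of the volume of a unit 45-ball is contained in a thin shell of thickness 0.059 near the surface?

1 - (1-0.059)^45 ≈ 0.935206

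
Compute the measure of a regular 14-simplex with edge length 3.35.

Volume = 3.35^14 · √(15/2^14) / 14! ≈ 7.78134e-06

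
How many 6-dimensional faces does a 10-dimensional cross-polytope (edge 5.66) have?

An n-cross-polytope has 2^(k+1)·C(n,k+1) k-faces. Here 2^7·C(10,7) = 128·120 = 15360.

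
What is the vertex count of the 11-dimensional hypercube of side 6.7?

The 11-cube has 2^11 = 2048 vertices.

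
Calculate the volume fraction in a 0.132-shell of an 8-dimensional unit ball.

V(inner)/V(outer) = ((1-0.132)/1)^8 ≈ 0.3222, so the shell fraction is 0.677776.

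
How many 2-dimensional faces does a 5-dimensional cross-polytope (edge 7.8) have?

f_2(5-orthoplex) = 2^3 · (5 choose 3) = 80.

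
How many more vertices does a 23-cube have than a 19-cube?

The 23-cube has 2^23 = 8388608 vertices. The 19-cube has 2^19 = 524288 vertices. Difference: 8388608 - 524288 = 7864320.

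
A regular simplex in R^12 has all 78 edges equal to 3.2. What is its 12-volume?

V_12 = √(13) · 3.2^12 / (12! · 2^(12/2)) ≈ 0.000135598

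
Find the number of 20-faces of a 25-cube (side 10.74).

An n-cube has C(n,k)·2^(n-k) k-faces. Here C(25,20)·2^5 = 53130·32 = 1700160.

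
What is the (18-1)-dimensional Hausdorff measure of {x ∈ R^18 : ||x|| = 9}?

S_18(9) = 2·π^(18/2)·(9)^17 / Γ(18/2) = 1853020188851841·π^9/2240 ≈ 2.46593e+16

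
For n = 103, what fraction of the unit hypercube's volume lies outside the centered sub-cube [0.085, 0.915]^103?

The inner cube has side 1-2·0.085 = 0.83 and volume (0.83)^103 ≈ 4.624e-09, so the shell holds 0.9999999954 of the volume.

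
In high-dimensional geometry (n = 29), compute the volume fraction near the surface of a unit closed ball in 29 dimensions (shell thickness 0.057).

1 - (1-0.057)^29 ≈ 0.817678 ≈ 81.77%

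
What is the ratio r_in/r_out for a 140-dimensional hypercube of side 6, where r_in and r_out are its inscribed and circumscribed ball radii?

Ratio = (s/2)/(s√140/2) = 140^(-1/2) ≈ 0.0845154.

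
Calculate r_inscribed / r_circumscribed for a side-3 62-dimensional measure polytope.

Ratio = (s/2)/(s√62/2) = 62^(-1/2) ≈ 0.127.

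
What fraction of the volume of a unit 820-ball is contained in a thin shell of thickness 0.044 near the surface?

V(inner)/V(outer) = ((1-0.044)/1)^820 ≈ 9.451e-17, so the shell fraction is 1 - 9.451e-17.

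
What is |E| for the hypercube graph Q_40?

The 40-cube has n·2^(n-1) = 40·2^39 = 40·549755813888 = 21990232555520 edges.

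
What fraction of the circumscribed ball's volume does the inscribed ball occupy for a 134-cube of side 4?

V_in/V_out = n^(-n/2) = 134^(-134/2) ≈ 3.04774e-143.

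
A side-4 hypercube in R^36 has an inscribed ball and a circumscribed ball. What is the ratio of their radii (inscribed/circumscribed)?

For an n-cube of any side s, the inradius is s/2 and the circumradius is s√n/2, so the ratio is 1/√36 ≈ 0.166667.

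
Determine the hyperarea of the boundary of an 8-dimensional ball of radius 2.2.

S = n·V_n(r)/r = 8·V_8(2.2)/2.2 (volume-to-surface relation), giving 8099.1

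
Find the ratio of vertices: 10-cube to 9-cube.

The 10-cube has 2^10 = 1024 vertices. The 9-cube has 2^9 = 512 vertices. Ratio: 1024/512 = 2.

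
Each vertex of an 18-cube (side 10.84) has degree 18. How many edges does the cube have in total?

Number of 1-faces = C(18,1)·2^(18-1) = 18·131072 = 2359296.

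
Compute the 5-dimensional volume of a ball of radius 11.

Volume = π^{5/2}·(11)^5/Γ(7/2) = 1288408·π^2/15 ≈ 847738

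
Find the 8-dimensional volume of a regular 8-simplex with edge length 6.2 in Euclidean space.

V_8 = √(9) · 6.2^8 / (8! · 2^(8/2)) ≈ 10.1535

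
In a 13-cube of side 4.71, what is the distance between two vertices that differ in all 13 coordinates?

d = √(4.71² + 4.71² + ... + 4.71²) [13 terms] = √(13·4.71²) = 4.71√13 ≈ 16.9821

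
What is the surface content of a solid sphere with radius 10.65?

S = n·V_n(r)/r = 3·V_3(10.65)/10.65 (volume-to-surface relation), giving 4πr² = 4π·(10.65)² ≈ 1425.31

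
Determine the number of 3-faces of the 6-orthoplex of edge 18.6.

f_3(6-orthoplex) = 2^4 · (6 choose 4) = 240.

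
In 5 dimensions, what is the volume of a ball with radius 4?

V_5(4) = π^(5/2) · (4)^5 / Γ(5/2 + 1) = 8192·π^2/15 ≈ 5390.12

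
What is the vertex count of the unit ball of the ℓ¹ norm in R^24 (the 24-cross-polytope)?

The vertices are ±e_1, ..., ±e_24, so there are 2·24 = 48.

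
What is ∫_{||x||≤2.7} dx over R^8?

V_8(2.7) = π^(8/2) · (2.7)^8 / Γ(8/2 + 1) ≈ 11463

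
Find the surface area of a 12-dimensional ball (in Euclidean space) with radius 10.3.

S_12(10.3) = 2·π^(12/2)·(10.3)^11 / Γ(12/2) ≈ 2.21798e+12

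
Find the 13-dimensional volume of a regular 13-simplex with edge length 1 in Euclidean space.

V = (1^13 / 13!) · √((13+1) / 2^13) ≈ 6.63879e-12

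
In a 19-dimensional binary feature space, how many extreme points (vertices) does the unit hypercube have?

The 19-cube has 2^19 = 524288 vertices.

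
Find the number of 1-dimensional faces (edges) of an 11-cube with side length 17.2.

Number of 1-faces = C(11,1)·2^(11-1) = 11·1024 = 11264.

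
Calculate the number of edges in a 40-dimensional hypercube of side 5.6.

An n-cube has n·2^(n-1) edges. With n = 40: 40·549755813888 = 21990232555520.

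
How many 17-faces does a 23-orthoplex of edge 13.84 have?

f_17(23-orthoplex) = 2^18 · (23 choose 18) = 8820883456.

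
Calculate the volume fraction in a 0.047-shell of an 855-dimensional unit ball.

1 - (1-0.047)^855 ≈ 1 - 1.332e-18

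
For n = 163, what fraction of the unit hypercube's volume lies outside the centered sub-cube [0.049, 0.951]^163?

Shell fraction = 1 - (1-0.098)^163 ≈ 0.99999995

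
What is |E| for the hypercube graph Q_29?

Each of the 2^29 = 536870912 vertices has degree 29; total edges = 29·2^29/2 = 7784628224.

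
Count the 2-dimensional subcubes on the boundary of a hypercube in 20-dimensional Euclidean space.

An n-cube has C(n,k)·2^(n-k) k-faces. Here C(20,2)·2^18 = 190·262144 = 49807360.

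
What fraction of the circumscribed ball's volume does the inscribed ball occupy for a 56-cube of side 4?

V_in / V_out = (r_in/r_out)^56 = (1/√56)^56 = 56^(-56/2) ≈ 1.12392e-49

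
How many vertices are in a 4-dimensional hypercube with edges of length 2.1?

Number of 0-faces = C(4,0) · 2^(4-0) = 1 · 16 = 16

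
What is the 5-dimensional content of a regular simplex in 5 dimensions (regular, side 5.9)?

For a regular n-simplex with edge a, V = (a^n / n!)·√((n+1)/2^n). With a=5.9, n=5: V ≈ 25.7976.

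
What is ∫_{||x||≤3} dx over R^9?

V_9(3) = π^(9/2) · (3)^9 / Γ(9/2 + 1) = 23328·π^4/35 ≈ 64924.6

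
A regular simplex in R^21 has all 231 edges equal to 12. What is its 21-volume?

V = (12^21 / 21!) · √((21+1) / 2^21) ≈ 2.91648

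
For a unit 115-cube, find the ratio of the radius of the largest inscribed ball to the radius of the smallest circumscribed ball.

r_in / r_out = (1/2) / (1√115/2) = 1/√115 ≈ 0.0932505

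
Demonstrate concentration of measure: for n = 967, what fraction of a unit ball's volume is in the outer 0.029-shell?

1 - (1-0.029)^967 ≈ 1 - 4.375e-13 ≈ (100 - 4.38e-11)%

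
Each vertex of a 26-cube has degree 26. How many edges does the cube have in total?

An n-cube has n·2^(n-1) edges. With n = 26: 26·33554432 = 872415232.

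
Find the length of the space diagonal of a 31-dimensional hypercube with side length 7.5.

Diagonal = √31 · 7.5 ≈ 41.7582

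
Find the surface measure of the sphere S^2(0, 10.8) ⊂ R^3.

S = n·V_n(r)/r = 3·V_3(10.8)/10.8 (volume-to-surface relation), giving 4πr² = 4π·(10.8)² ≈ 1465.74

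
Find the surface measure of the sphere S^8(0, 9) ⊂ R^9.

|∂B_9(9)| = 459165024·π^4/35 ≈ 1.27791e+09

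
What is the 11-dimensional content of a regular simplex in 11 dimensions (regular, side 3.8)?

V = (3.8^11 / 11!) · √((11+1) / 2^11) ≈ 0.00457498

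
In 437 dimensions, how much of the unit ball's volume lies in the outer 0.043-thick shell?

Shell fraction = 1 - (1-0.043)^437 ≈ 0.9999999954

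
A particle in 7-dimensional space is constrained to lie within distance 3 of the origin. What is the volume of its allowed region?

Volume = π^{7/2}·(3)^7/Γ(9/2) = 11664·π^3/35 ≈ 10333.1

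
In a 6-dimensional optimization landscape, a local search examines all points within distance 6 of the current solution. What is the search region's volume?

V_6(6) = π^(6/2) · (6)^6 / Γ(6/2 + 1) = 7776·π^3 ≈ 241105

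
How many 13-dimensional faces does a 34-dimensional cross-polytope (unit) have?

Number of 13-faces = 2^(13+1) · C(34,13+1) = 16384 · 1391975640 = 22806128885760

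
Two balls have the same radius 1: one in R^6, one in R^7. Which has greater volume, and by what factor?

V_6(1) ≈ 5.16771, V_7(1) ≈ 4.72477. The 6-ball is larger by a factor of 1.094.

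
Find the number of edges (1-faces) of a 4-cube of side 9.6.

f_1(4-cube) = (4 choose 1) · 2^3 = 32.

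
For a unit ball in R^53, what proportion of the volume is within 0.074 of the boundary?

1 - (1-0.074)^53 ≈ 0.983003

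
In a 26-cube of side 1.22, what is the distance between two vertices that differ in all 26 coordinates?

Diagonal = √26 · 1.22 ≈ 6.2208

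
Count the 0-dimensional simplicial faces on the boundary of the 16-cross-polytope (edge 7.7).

Number of 0-faces = 2^(0+1) · C(16,0+1) = 2 · 16 = 32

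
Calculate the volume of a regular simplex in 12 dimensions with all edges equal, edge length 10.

For a regular n-simplex with edge a, V = (a^n / n!)·√((n+1)/2^n). With a=10, n=12: V ≈ 117.613.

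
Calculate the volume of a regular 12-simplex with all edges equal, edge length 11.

V = (11^12 / 12!) · √((12+1) / 2^12) ≈ 369.119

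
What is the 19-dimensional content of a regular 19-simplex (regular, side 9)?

V_19 = √(20) · 9^19 / (19! · 2^(19/2)) ≈ 0.0685872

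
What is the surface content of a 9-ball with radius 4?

The surface area of an n-ball is 2π^(n/2) r^(n-1) / Γ(n/2). For n=9, r=4: 2097152·π^4/105 ≈ 1.94554e+06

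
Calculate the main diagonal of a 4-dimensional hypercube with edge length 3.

||(3,3,...,3)|| = √(4)·3 = 6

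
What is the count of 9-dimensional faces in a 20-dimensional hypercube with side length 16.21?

An n-cube has C(n,k)·2^(n-k) k-faces. Here C(20,9)·2^11 = 167960·2048 = 343982080.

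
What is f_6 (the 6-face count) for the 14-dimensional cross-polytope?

An n-cross-polytope has 2^(k+1)·C(n,k+1) k-faces. Here 2^7·C(14,7) = 128·3432 = 439296.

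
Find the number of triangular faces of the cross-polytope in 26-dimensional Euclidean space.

f_2(26-orthoplex) = 2^3 · (26 choose 3) = 20800.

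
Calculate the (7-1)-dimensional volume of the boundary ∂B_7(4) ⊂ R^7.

S_7(4) = 2·π^(7/2)·(4)^6 / Γ(7/2) = 65536·π^3/15 ≈ 135468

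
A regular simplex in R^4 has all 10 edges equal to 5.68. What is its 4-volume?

V_4 = √(5) · 5.68^4 / (4! · 2^(4/2)) ≈ 24.2442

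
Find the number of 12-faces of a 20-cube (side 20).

An n-cube has C(n,k)·2^(n-k) k-faces. Here C(20,12)·2^8 = 125970·256 = 32248320.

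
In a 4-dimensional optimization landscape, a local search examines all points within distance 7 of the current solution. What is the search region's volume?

The n-ball volume is π^(n/2)·r^n/Γ(n/2+1). With n=4, r=7: V = 2401·π^2/2 ≈ 11848.5.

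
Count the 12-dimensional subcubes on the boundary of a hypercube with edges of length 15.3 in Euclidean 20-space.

Choose 12 of 20 axes to span the face (C(20,12) = 125970 ways), then fix each of the remaining 8 coordinates at one of its two extreme values (2^8 = 256 ways): 125970·256 = 32248320.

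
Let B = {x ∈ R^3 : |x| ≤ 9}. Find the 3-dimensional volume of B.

Volume = π^{3/2}·(9)^3/Γ(5/2) = 972·π ≈ 3053.63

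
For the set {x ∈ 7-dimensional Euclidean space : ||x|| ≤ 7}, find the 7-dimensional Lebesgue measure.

V = 1882384·π^3/15 ≈ 3.89105e+06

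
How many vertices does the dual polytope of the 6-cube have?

An n-cross-polytope has 2n vertices; here n = 6, giving 12.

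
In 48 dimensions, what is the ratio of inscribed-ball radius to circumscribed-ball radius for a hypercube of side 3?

r_in / r_out = (3/2) / (3√48/2) = 1/√48 ≈ 0.144338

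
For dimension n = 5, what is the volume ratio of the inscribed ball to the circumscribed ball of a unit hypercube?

Volume scales as r^n, and r_in/r_out = 1/√5, giving (1/√5)^5 ≈ 0.0178885.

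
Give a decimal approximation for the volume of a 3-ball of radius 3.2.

The n-ball volume is π^(n/2)·r^n/Γ(n/2+1). With n=3, r=3.2: V ≈ 137.258.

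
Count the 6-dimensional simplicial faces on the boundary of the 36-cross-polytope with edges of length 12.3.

Each 6-face is the convex hull of 7 vertices, one chosen as ±e_i from each of 7 distinct axes: 2^7·C(36,7) = 1068503040.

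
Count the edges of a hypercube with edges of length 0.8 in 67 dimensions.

The 67-cube has n·2^(n-1) = 67·2^66 = 67·73786976294838206464 = 4943727411754159833088 edges.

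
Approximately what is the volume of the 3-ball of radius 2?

The n-ball volume is π^(n/2)·r^n/Γ(n/2+1). With n=3, r=2: V = 32·π/3 ≈ 33.5103.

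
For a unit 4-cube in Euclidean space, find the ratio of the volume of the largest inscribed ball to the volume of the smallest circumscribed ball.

V_in/V_out = n^(-n/2) = 4^(-4/2) ≈ 0.0625.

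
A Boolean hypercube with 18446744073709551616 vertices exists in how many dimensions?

The n-cube has 2^n vertices, and 18446744073709551616 = 2^64, so n = 64.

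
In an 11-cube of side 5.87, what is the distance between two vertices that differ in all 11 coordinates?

Diagonal = √11 · 5.87 ≈ 19.4686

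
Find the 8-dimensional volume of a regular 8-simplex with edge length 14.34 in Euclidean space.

V = (14.34^8 / 8!) · √((8+1) / 2^8) ≈ 8315.22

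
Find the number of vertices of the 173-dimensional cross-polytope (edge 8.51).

The vertices are ±e_1, ..., ±e_173, so there are 2·173 = 346.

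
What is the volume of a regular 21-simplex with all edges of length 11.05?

V_21 = √(22) · 11.05^21 / (21! · 2^(21/2)) ≈ 0.516013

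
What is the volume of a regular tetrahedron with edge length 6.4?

Volume = (√2/12) · 6.4³ = 30.894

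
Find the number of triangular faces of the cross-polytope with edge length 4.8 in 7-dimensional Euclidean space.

Number of 2-faces = 2^(2+1) · C(7,2+1) = 8 · 35 = 280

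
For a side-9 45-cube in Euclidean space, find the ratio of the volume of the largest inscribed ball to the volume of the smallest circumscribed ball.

V_in/V_out = n^(-n/2) = 45^(-45/2) ≈ 6.34919e-38.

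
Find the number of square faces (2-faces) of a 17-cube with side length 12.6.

Choose 2 of 17 axes to span the face (C(17,2) = 136 ways), then fix each of the remaining 15 coordinates at one of its two extreme values (2^15 = 32768 ways): 136·32768 = 4456448.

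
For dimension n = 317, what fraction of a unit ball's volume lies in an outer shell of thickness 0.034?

1 - (1-0.034)^317 ≈ 0.999983 ≈ 99.998271%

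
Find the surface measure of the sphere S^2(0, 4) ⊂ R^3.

The surface area of an n-ball is 2π^(n/2) r^(n-1) / Γ(n/2). For n=3, r=4: 4πr² = 4π·(4)² ≈ 201.062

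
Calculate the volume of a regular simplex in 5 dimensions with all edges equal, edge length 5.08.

Volume = 5.08^5 · √(6/2^5) / 5! ≈ 12.2078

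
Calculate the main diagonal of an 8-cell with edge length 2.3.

||(2.3,2.3,...,2.3)|| = √(4)·2.3 = 4.6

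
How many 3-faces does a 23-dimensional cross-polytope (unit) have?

f_3(23-orthoplex) = 2^4 · (23 choose 4) = 141680.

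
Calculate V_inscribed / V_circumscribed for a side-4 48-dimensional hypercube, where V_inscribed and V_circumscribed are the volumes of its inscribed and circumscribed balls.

V_in/V_out = n^(-n/2) = 48^(-48/2) ≈ 4.469e-41.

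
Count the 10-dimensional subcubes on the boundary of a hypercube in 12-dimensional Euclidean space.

f_10(12-cube) = (12 choose 10) · 2^2 = 264.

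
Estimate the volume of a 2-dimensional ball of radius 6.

V = 36·π ≈ 113.097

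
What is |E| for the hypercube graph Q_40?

The 40-cube has n·2^(n-1) = 40·2^39 = 40·549755813888 = 21990232555520 edges.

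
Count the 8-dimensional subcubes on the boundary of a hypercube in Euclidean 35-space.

f_8(35-cube) = (35 choose 8) · 2^27 = 3158924287016960.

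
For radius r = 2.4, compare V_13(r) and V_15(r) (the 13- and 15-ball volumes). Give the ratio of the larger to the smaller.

V_13(2.4) ≈ 79815.5, V_15(2.4) ≈ 192574. The 15-ball is larger by a factor of 2.413.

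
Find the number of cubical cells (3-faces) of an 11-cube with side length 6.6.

Choose 3 of 11 axes to span the face (C(11,3) = 165 ways), then fix each of the remaining 8 coordinates at one of its two extreme values (2^8 = 256 ways): 165·256 = 42240.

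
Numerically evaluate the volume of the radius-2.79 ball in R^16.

Volume = π^{16/2}·(2.79)^16/Γ(9) ≈ 3.17209e+06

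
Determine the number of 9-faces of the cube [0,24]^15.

Number of 9-faces = C(15,9) · 2^(15-9) = 5005 · 64 = 320320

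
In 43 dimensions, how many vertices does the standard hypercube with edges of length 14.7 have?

Each vertex is a binary string of length 43, so there are 2^43 = 8796093022208.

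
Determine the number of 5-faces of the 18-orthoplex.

An n-cross-polytope has 2^(k+1)·C(n,k+1) k-faces. Here 2^6·C(18,6) = 64·18564 = 1188096.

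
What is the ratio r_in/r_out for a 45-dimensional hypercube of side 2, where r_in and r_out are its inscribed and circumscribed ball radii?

r_in = 2/2 (half the side); r_out = 2√45/2 (half the diagonal). Ratio = 1/√45 ≈ 0.149071.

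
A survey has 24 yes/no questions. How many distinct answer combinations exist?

An n-cube has 2^n vertices; for n = 24 that is 2^24 = 16777216.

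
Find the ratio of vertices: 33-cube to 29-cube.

The 33-cube has 2^33 = 8589934592 vertices. The 29-cube has 2^29 = 536870912 vertices. Ratio: 8589934592/536870912 = 16.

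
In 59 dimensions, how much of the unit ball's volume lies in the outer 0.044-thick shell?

Shell fraction = 1 - (1-0.044)^59 ≈ 0.92969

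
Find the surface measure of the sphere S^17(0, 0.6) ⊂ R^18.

S_18(0.6) = 2·π^(18/2)·(0.6)^17 / Γ(18/2) ≈ 0.000250282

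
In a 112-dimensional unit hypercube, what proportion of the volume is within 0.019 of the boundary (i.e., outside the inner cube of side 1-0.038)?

1 - (1 - 2·0.019)^112 = 1 - 0.962^112 ≈ 0.98695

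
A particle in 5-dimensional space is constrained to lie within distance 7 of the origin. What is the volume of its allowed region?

V = 134456·π^2/15 ≈ 88468.5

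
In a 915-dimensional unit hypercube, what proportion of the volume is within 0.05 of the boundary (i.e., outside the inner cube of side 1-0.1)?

Shell fraction = 1 - (1-0.1)^915 ≈ 1 - 1.355e-42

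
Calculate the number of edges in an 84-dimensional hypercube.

The 84-cube has n·2^(n-1) = 84·2^83 = 84·9671406556917033397649408 = 812398150781030805402550272 edges.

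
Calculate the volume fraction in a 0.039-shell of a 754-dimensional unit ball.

1 - (1-0.039)^754 ≈ 1 - 9.407e-14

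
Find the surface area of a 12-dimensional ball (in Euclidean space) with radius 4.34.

S = n·V_n(r)/r = 12·V_12(4.34)/4.34 (volume-to-surface relation), giving 1.64867e+08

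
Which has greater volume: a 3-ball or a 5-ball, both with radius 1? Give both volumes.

V_3(1) ≈ 4.18879. V_5(1) ≈ 5.26379. The 5-ball is larger.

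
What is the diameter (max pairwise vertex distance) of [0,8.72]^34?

The space diagonal of an n-cube of side s is s√n. Here 8.72·√34 ≈ 50.8459.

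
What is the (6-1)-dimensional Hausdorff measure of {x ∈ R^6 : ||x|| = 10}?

S = n·V_n(r)/r = 6·V_6(10)/10 (volume-to-surface relation), giving 100000·π^3 ≈ 3.10063e+06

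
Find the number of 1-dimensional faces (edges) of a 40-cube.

Number of 1-faces = C(40,1)·2^(40-1) = 40·549755813888 = 21990232555520.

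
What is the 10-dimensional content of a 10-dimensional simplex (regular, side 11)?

For a regular n-simplex with edge a, V = (a^n / n!)·√((n+1)/2^n). With a=11, n=10: V ≈ 740.816.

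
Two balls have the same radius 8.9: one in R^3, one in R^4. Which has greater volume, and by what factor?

V_3(8.9) ≈ 2952.97, V_4(8.9) ≈ 30962.1. The 4-ball is larger by a factor of 10.49.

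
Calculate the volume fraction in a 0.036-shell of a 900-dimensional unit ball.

V(inner)/V(outer) = ((1-0.036)/1)^900 ≈ 4.67e-15, so the shell fraction is 1 - 4.67e-15.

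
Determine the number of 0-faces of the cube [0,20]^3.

Number of 0-faces = C(3,0) · 2^(3-0) = 1 · 8 = 8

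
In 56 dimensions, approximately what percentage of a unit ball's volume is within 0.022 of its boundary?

1 - (1-0.022)^56 ≈ 0.712276 ≈ 71.23%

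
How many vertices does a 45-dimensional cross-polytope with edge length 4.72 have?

The vertices are ±e_1, ..., ±e_45, so there are 2·45 = 90.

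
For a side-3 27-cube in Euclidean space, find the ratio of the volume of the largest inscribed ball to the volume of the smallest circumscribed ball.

V_in/V_out = n^(-n/2) = 27^(-27/2) ≈ 4.74886e-20.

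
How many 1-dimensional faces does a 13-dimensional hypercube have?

An n-cube has C(n,k)·2^(n-k) k-faces. Here C(13,1)·2^12 = 13·4096 = 53248.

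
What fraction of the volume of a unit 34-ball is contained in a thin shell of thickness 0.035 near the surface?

Shell fraction = 1 - (1-0.035)^34 ≈ 0.702197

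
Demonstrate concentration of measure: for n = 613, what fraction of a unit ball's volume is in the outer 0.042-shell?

1 - (1-0.042)^613 ≈ 1 - 3.776e-12 ≈ (100 - 3.78e-10)%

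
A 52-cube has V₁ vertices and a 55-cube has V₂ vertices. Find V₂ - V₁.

V₁ = 2^52 = 4503599627370496. V₂ = 2^55 = 36028797018963968. V₂ - V₁ = 31525197391593472.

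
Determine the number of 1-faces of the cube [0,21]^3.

Number of 1-faces = C(3,1) · 2^(3-1) = 3 · 4 = 12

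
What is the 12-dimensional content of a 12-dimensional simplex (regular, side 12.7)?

V = (12.7^12 / 12!) · √((12+1) / 2^12) ≈ 2070.62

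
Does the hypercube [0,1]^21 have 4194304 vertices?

False. The 21-cube has 2^21 = 2097152 vertices.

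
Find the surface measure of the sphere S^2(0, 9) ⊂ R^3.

S_3(9) = 2·π^(3/2)·(9)^2 / Γ(3/2) = 4πr² = 4π·(9)² ≈ 1017.88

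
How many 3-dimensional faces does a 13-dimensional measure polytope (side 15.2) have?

Number of 3-faces = C(13,3) · 2^(13-3) = 286 · 1024 = 292864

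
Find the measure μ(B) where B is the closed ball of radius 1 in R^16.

The n-ball volume is π^(n/2)·r^n/Γ(n/2+1). With n=16, r=1: V = π^8/40320 ≈ 0.235331.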